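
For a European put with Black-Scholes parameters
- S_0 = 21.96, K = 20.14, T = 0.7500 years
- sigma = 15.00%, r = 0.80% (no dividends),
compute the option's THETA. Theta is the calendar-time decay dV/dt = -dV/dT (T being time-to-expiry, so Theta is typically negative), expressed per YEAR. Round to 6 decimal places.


d1 = 0.7771306239; d2 = 0.6472268133
phi(d1) = 0.2949632412; exp(-qT) = 1.0000000000; exp(-rT) = 0.9940179641
Theta = -S*exp(-qT)*phi(d1)*sigma/(2*sqrt(T)) + r*K*exp(-rT)*N(-d2) - q*S*exp(-qT)*N(-d1)
N(-d1) = 0.2185408540; N(-d2) = 0.2587425800; sqrt(T) = 0.8660254038
Term 1 = -21.9600 * 1.0000000000 * 0.2949632412 * 0.1500 / (2 * 0.8660254038) = -0.5609586695
Term 2 = 0.0080 * 20.1400 * 0.9940179641 * 0.2587425800 = 0.0414392218
Term 3 = 0 (no dividend yield, q = 0)
Theta = -0.5609586695 + (0.0414392218) + (0.0000000000) = -0.519519

Answer: Theta = -0.519519


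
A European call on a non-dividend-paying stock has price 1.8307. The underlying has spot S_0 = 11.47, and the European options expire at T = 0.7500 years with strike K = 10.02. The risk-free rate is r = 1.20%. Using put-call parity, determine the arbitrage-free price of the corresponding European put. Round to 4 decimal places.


Answer: Put price = 0.2909

Derivation:
Put-call parity: C - P = S_0 * exp(-qT) - K * exp(-rT).
S_0 * exp(-qT) = 11.4700 * 1.00000000 = 11.47000000
K * exp(-rT) = 10.0200 * 0.99104038 = 9.93022460
P = C - S*exp(-qT) + K*exp(-rT)
P = 1.8307 - 11.47000000 + 9.93022460 = 0.2909


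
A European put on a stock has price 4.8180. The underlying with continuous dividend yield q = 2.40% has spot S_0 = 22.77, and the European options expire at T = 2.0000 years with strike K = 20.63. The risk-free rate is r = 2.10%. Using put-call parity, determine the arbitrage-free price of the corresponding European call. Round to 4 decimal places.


Answer: Call price = 6.7394

Derivation:
Put-call parity: C - P = S_0 * exp(-qT) - K * exp(-rT).
S_0 * exp(-qT) = 22.7700 * 0.95313379 = 21.70285633
K * exp(-rT) = 20.6300 * 0.95886978 = 19.78148357
C = P + S*exp(-qT) - K*exp(-rT)
C = 4.8180 + 21.70285633 - 19.78148357 = 6.7394


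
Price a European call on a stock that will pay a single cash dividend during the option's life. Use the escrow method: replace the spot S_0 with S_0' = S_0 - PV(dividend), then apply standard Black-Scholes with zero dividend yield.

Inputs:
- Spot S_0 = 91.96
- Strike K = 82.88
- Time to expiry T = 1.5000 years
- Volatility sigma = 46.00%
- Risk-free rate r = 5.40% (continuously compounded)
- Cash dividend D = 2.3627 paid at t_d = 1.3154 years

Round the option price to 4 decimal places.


Answer: Price = 25.8198

Derivation:
PV(D) = D * exp(-r * t_d) = 2.3627 * 0.93143246 = 2.20069547
S_0' = S_0 - PV(D) = 91.9600 - 2.20069547 = 89.75930453
d1 = (ln(S_0'/K) + (r + sigma^2/2)*T) / (sigma*sqrt(T)) = 0.56699993
d2 = d1 - sigma*sqrt(T) = 0.00361728
exp(-rT) = 0.92219369
N(d1) = 0.71464288; N(d2) = 0.50144308
C = S_0' * N(d1) - K * exp(-rT) * N(d2) = 89.75930453 * 0.71464288 - 82.8800 * 0.92219369 * 0.50144308 = 25.8198


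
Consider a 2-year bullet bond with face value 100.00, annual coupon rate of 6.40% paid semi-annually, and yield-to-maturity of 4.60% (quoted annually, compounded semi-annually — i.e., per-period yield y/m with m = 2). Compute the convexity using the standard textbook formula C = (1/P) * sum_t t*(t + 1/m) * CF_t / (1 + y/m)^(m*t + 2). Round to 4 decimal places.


Coupon per period c = face * coupon_rate / m = 3.200000
Periods per year m = 2; per-period yield y/m = 0.023000
Number of cashflows N = 4
Cashflows (t years, CF_t, discount factor 1/(1+y/m)^(m*t), PV):
  t = 0.5000: CF_t = 3.200000, DF = 0.977517, PV = 3.128055
  t = 1.0000: CF_t = 3.200000, DF = 0.955540, PV = 3.057727
  t = 1.5000: CF_t = 3.200000, DF = 0.934056, PV = 2.988980
  t = 2.0000: CF_t = 103.200000, DF = 0.913056, PV = 94.227390
Price P = sum_t PV_t = 103.402152
Convexity numerator sum_t t*(t + 1/m) * CF_t / (1+y/m)^(m*t + 2):
  t = 0.5000: term = 1.494490
  t = 1.0000: term = 4.382669
  t = 1.5000: term = 8.568268
  t = 2.0000: term = 450.190058
Convexity = (1/P) * sum = 464.635486 / 103.402152 = 4.493480

Answer: Convexity = 4.4935


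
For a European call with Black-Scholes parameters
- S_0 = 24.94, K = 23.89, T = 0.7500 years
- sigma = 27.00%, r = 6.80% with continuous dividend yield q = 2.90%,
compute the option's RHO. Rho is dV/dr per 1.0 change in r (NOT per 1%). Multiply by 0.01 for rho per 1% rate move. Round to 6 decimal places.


d1 = 0.4259582468; d2 = 0.1921313877
phi(d1) = 0.3643432915; exp(-qT) = 0.9784848257; exp(-rT) = 0.9502786705
N(d2) = 0.5761803555
Rho = K*T*exp(-rT)*N(d2) = 23.8900 * 0.7500 * 0.9502786705 * 0.5761803555 = 9.810403

Answer: Rho = 9.810403


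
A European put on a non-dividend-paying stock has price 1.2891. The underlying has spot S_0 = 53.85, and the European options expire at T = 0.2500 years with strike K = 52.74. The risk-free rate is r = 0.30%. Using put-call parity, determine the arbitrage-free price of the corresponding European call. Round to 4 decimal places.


Put-call parity: C - P = S_0 * exp(-qT) - K * exp(-rT).
S_0 * exp(-qT) = 53.8500 * 1.00000000 = 53.85000000
K * exp(-rT) = 52.7400 * 0.99925028 = 52.70045983
C = P + S*exp(-qT) - K*exp(-rT)
C = 1.2891 + 53.85000000 - 52.70045983 = 2.4386

Answer: Call price = 2.4386


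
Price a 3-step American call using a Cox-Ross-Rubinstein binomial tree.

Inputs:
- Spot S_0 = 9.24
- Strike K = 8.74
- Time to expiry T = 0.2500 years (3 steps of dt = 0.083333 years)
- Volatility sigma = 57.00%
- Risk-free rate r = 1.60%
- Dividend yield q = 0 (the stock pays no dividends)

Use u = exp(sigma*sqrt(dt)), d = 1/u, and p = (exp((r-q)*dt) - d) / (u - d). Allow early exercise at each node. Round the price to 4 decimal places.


dt = T/N = 0.083333
u = exp(sigma*sqrt(dt)) = 1.178856; d = 1/u = 0.848280
p = (exp((r-q)*dt) - d) / (u - d) = 0.462992
Discount per step: exp(-r*dt) = 0.998668
Stock lattice S(k, i) with i counting down-moves:
  k=0: S(0,0) = 9.2400
  k=1: S(1,0) = 10.8926; S(1,1) = 7.8381
  k=2: S(2,0) = 12.8409; S(2,1) = 9.2400; S(2,2) = 6.6489
  k=3: S(3,0) = 15.1375; S(3,1) = 10.8926; S(3,2) = 7.8381; S(3,3) = 5.6401
Terminal payoffs V(N, i) = max(S_T - K, 0):
  V(3,0) = 6.397519; V(3,1) = 2.152633; V(3,2) = 0.000000; V(3,3) = 0.000000
Backward induction: V(k, i) = exp(-r*dt) * [p * V(k+1, i) + (1-p) * V(k+1, i+1)]; then take max(V_cont, immediate exercise) for American.
  V(2,0) = exp(-r*dt) * [p*6.397519 + (1-p)*2.152633] = 4.112496; exercise = 4.100851; V(2,0) = max -> 4.112496
  V(2,1) = exp(-r*dt) * [p*2.152633 + (1-p)*0.000000] = 0.995325; exercise = 0.500000; V(2,1) = max -> 0.995325
  V(2,2) = exp(-r*dt) * [p*0.000000 + (1-p)*0.000000] = 0.000000; exercise = 0.000000; V(2,2) = max -> 0.000000
  V(1,0) = exp(-r*dt) * [p*4.112496 + (1-p)*0.995325] = 2.435302; exercise = 2.152633; V(1,0) = max -> 2.435302
  V(1,1) = exp(-r*dt) * [p*0.995325 + (1-p)*0.000000] = 0.460214; exercise = 0.000000; V(1,1) = max -> 0.460214
  V(0,0) = exp(-r*dt) * [p*2.435302 + (1-p)*0.460214] = 1.372833; exercise = 0.500000; V(0,0) = max -> 1.372833

Answer: Price = V(0,0) = 1.3728


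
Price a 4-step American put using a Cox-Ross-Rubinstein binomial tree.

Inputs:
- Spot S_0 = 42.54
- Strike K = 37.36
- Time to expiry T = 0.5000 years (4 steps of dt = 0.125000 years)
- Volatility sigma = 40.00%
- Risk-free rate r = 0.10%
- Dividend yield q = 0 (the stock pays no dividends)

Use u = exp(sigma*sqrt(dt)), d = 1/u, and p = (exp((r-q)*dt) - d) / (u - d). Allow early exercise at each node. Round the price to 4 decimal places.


dt = T/N = 0.125000
u = exp(sigma*sqrt(dt)) = 1.151910; d = 1/u = 0.868123
p = (exp((r-q)*dt) - d) / (u - d) = 0.465144
Discount per step: exp(-r*dt) = 0.999875
Stock lattice S(k, i) with i counting down-moves:
  k=0: S(0,0) = 42.5400
  k=1: S(1,0) = 49.0022; S(1,1) = 36.9300
  k=2: S(2,0) = 56.4462; S(2,1) = 42.5400; S(2,2) = 32.0598
  k=3: S(3,0) = 65.0209; S(3,1) = 49.0022; S(3,2) = 36.9300; S(3,3) = 27.8318
  k=4: S(4,0) = 74.8982; S(4,1) = 56.4462; S(4,2) = 42.5400; S(4,3) = 32.0598; S(4,4) = 24.1615
Terminal payoffs V(N, i) = max(K - S_T, 0):
  V(4,0) = 0.000000; V(4,1) = 0.000000; V(4,2) = 0.000000; V(4,3) = 5.300226; V(4,4) = 13.198526
Backward induction: V(k, i) = exp(-r*dt) * [p * V(k+1, i) + (1-p) * V(k+1, i+1)]; then take max(V_cont, immediate exercise) for American.
  V(3,0) = exp(-r*dt) * [p*0.000000 + (1-p)*0.000000] = 0.000000; exercise = 0.000000; V(3,0) = max -> 0.000000
  V(3,1) = exp(-r*dt) * [p*0.000000 + (1-p)*0.000000] = 0.000000; exercise = 0.000000; V(3,1) = max -> 0.000000
  V(3,2) = exp(-r*dt) * [p*0.000000 + (1-p)*5.300226] = 2.834504; exercise = 0.430029; V(3,2) = max -> 2.834504
  V(3,3) = exp(-r*dt) * [p*5.300226 + (1-p)*13.198526] = 9.523489; exercise = 9.528159; V(3,3) = max -> 9.528159
  V(2,0) = exp(-r*dt) * [p*0.000000 + (1-p)*0.000000] = 0.000000; exercise = 0.000000; V(2,0) = max -> 0.000000
  V(2,1) = exp(-r*dt) * [p*0.000000 + (1-p)*2.834504] = 1.515862; exercise = 0.000000; V(2,1) = max -> 1.515862
  V(2,2) = exp(-r*dt) * [p*2.834504 + (1-p)*9.528159] = 6.413844; exercise = 5.300226; V(2,2) = max -> 6.413844
  V(1,0) = exp(-r*dt) * [p*0.000000 + (1-p)*1.515862] = 0.810666; exercise = 0.000000; V(1,0) = max -> 0.810666
  V(1,1) = exp(-r*dt) * [p*1.515862 + (1-p)*6.413844] = 4.135060; exercise = 0.430029; V(1,1) = max -> 4.135060
  V(0,0) = exp(-r*dt) * [p*0.810666 + (1-p)*4.135060] = 2.588415; exercise = 0.000000; V(0,0) = max -> 2.588415

Answer: Price = V(0,0) = 2.5884


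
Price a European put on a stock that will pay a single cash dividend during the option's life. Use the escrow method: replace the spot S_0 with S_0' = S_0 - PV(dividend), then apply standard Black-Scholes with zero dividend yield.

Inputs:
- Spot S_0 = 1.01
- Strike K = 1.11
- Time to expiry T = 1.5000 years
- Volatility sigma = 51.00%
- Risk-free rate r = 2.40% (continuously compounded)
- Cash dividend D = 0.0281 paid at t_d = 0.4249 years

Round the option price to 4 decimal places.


Answer: Price = 0.2983

Derivation:
PV(D) = D * exp(-r * t_d) = 0.0281 * 0.98985422 = 0.02781490
S_0' = S_0 - PV(D) = 1.0100 - 0.02781490 = 0.98218510
d1 = (ln(S_0'/K) + (r + sigma^2/2)*T) / (sigma*sqrt(T)) = 0.17408906
d2 = d1 - sigma*sqrt(T) = -0.45053083
exp(-rT) = 0.96464029
N(-d1) = 0.43089774; N(-d2) = 0.67383614
P = K * exp(-rT) * N(-d2) - S_0' * N(-d1) = 1.1100 * 0.96464029 * 0.67383614 - 0.98218510 * 0.43089774 = 0.2983


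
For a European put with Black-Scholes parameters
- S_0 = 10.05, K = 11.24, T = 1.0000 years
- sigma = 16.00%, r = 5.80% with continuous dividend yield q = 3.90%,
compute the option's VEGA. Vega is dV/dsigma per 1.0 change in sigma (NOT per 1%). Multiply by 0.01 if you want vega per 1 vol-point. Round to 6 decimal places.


d1 = -0.5006638123; d2 = -0.6606638123
phi(d1) = 0.3519484160; exp(-qT) = 0.9617507091; exp(-rT) = 0.9436499474
Vega = S * exp(-qT) * phi(d1) * sqrt(T) = 10.0500 * 0.9617507091 * 0.3519484160 * 1.0000000000 = 3.401791

Answer: Vega = 3.401791


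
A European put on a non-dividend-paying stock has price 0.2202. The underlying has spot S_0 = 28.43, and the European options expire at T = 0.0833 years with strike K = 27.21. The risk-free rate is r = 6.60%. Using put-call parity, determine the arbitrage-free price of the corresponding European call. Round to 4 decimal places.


Answer: Call price = 1.5894

Derivation:
Put-call parity: C - P = S_0 * exp(-qT) - K * exp(-rT).
S_0 * exp(-qT) = 28.4300 * 1.00000000 = 28.43000000
K * exp(-rT) = 27.2100 * 0.99451729 = 27.06081533
C = P + S*exp(-qT) - K*exp(-rT)
C = 0.2202 + 28.43000000 - 27.06081533 = 1.5894


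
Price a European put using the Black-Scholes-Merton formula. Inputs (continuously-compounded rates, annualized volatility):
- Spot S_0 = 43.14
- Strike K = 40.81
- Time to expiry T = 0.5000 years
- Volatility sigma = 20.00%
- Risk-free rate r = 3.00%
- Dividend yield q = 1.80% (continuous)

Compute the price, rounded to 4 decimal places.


Answer: Price = 1.2800

Derivation:
d1 = (ln(S/K) + (r - q + 0.5*sigma^2) * T) / (sigma * sqrt(T)) = 0.50574746
d2 = d1 - sigma * sqrt(T) = 0.36432610
exp(-rT) = 0.98511194; exp(-qT) = 0.99104038
P = K * exp(-rT) * N(-d2) - S_0 * exp(-qT) * N(-d1)
N(-d1) = 0.30651697; N(-d2) = 0.35780726
P = 40.8100 * 0.98511194 * 0.35780726 - 43.1400 * 0.99104038 * 0.30651697 = 1.2800


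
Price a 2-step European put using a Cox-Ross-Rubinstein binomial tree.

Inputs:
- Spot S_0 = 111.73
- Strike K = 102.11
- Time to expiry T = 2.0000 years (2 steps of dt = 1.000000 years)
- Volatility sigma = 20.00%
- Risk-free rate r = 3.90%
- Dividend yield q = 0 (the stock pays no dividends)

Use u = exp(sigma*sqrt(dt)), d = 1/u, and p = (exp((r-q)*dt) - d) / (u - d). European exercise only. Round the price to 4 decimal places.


Answer: Price = V(0,0) = 5.1218

Derivation:
dt = T/N = 1.000000
u = exp(sigma*sqrt(dt)) = 1.221403; d = 1/u = 0.818731
p = (exp((r-q)*dt) - d) / (u - d) = 0.548932
Discount per step: exp(-r*dt) = 0.961751
Stock lattice S(k, i) with i counting down-moves:
  k=0: S(0,0) = 111.7300
  k=1: S(1,0) = 136.4673; S(1,1) = 91.4768
  k=2: S(2,0) = 166.6816; S(2,1) = 111.7300; S(2,2) = 74.8949
Terminal payoffs V(N, i) = max(K - S_T, 0):
  V(2,0) = 0.000000; V(2,1) = 0.000000; V(2,2) = 27.215141
Backward induction: V(k, i) = exp(-r*dt) * [p * V(k+1, i) + (1-p) * V(k+1, i+1)].
  V(1,0) = exp(-r*dt) * [p*0.000000 + (1-p)*0.000000] = 0.000000
  V(1,1) = exp(-r*dt) * [p*0.000000 + (1-p)*27.215141] = 11.806324
  V(0,0) = exp(-r*dt) * [p*0.000000 + (1-p)*11.806324] = 5.121755


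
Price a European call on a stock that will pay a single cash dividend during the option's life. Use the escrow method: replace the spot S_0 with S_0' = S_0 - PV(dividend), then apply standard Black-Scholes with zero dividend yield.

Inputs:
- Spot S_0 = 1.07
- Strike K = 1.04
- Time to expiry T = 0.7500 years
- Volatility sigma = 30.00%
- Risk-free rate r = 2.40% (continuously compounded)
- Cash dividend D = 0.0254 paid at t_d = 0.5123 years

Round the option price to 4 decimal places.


Answer: Price = 0.1189

Derivation:
PV(D) = D * exp(-r * t_d) = 0.0254 * 0.98778008 = 0.02508961
S_0' = S_0 - PV(D) = 1.0700 - 0.02508961 = 1.04491039
d1 = (ln(S_0'/K) + (r + sigma^2/2)*T) / (sigma*sqrt(T)) = 0.21731623
d2 = d1 - sigma*sqrt(T) = -0.04249139
exp(-rT) = 0.98216103
N(d1) = 0.58601905; N(d2) = 0.48305349
C = S_0' * N(d1) - K * exp(-rT) * N(d2) = 1.04491039 * 0.58601905 - 1.0400 * 0.98216103 * 0.48305349 = 0.1189


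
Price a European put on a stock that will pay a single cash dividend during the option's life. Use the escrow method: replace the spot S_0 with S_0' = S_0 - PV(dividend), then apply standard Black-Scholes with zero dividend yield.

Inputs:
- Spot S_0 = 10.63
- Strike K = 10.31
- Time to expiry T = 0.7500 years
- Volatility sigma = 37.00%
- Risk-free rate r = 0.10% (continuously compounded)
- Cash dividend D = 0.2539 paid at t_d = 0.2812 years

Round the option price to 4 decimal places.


PV(D) = D * exp(-r * t_d) = 0.2539 * 0.99971884 = 0.25382861
S_0' = S_0 - PV(D) = 10.6300 - 0.25382861 = 10.37617139
d1 = (ln(S_0'/K) + (r + sigma^2/2)*T) / (sigma*sqrt(T)) = 0.18252122
d2 = d1 - sigma*sqrt(T) = -0.13790817
exp(-rT) = 0.99925028
N(-d1) = 0.42758685; N(-d2) = 0.55484351
P = K * exp(-rT) * N(-d2) - S_0' * N(-d1) = 10.3100 * 0.99925028 * 0.55484351 - 10.37617139 * 0.42758685 = 1.2794

Answer: Price = 1.2794


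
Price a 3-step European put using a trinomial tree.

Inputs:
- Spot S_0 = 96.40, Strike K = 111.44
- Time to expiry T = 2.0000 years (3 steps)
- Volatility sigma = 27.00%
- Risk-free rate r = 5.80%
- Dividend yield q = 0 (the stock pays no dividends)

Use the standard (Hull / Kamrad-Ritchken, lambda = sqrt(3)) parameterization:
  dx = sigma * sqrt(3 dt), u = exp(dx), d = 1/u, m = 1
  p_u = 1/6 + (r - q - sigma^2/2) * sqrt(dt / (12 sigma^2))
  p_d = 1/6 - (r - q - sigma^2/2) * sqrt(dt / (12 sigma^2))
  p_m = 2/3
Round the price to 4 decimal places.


Answer: Price = V(0,0) = 16.7655

Derivation:
dt = T/N = 0.666667; dx = sigma*sqrt(3*dt) = 0.381838
u = exp(dx) = 1.464974; d = 1/u = 0.682606
p_u = 0.185479, p_m = 0.666667, p_d = 0.147854
Discount per step: exp(-r*dt) = 0.962071
Stock lattice S(k, j) with j the centered position index:
  k=0: S(0,+0) = 96.4000
  k=1: S(1,-1) = 65.8032; S(1,+0) = 96.4000; S(1,+1) = 141.2235
  k=2: S(2,-2) = 44.9177; S(2,-1) = 65.8032; S(2,+0) = 96.4000; S(2,+1) = 141.2235; S(2,+2) = 206.8888
  k=3: S(3,-3) = 30.6611; S(3,-2) = 44.9177; S(3,-1) = 65.8032; S(3,+0) = 96.4000; S(3,+1) = 141.2235; S(3,+2) = 206.8888; S(3,+3) = 303.0868
Terminal payoffs V(N, j) = max(K - S_T, 0):
  V(3,-3) = 80.778947; V(3,-2) = 66.522347; V(3,-1) = 45.636795; V(3,+0) = 15.040000; V(3,+1) = 0.000000; V(3,+2) = 0.000000; V(3,+3) = 0.000000
Backward induction: V(k, j) = exp(-r*dt) * [p_u * V(k+1, j+1) + p_m * V(k+1, j) + p_d * V(k+1, j-1)]
  V(2,-2) = exp(-r*dt) * [p_u*45.636795 + p_m*66.522347 + p_d*80.778947] = 62.300286
  V(2,-1) = exp(-r*dt) * [p_u*15.040000 + p_m*45.636795 + p_d*66.522347] = 41.416923
  V(2,+0) = exp(-r*dt) * [p_u*0.000000 + p_m*15.040000 + p_d*45.636795] = 16.138031
  V(2,+1) = exp(-r*dt) * [p_u*0.000000 + p_m*0.000000 + p_d*15.040000] = 2.139383
  V(2,+2) = exp(-r*dt) * [p_u*0.000000 + p_m*0.000000 + p_d*0.000000] = 0.000000
  V(1,-1) = exp(-r*dt) * [p_u*16.138031 + p_m*41.416923 + p_d*62.300286] = 38.305742
  V(1,+0) = exp(-r*dt) * [p_u*2.139383 + p_m*16.138031 + p_d*41.416923] = 16.623786
  V(1,+1) = exp(-r*dt) * [p_u*0.000000 + p_m*2.139383 + p_d*16.138031] = 3.667733
  V(0,+0) = exp(-r*dt) * [p_u*3.667733 + p_m*16.623786 + p_d*38.305742] = 16.765512


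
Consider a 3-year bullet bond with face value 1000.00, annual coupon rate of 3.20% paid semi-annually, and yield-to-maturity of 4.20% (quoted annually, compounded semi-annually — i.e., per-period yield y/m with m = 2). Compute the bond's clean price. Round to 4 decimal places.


Coupon per period c = face * coupon_rate / m = 16.000000
Periods per year m = 2; per-period yield y/m = 0.021000
Number of cashflows N = 6
Cashflows (t years, CF_t, discount factor 1/(1+y/m)^(m*t), PV):
  t = 0.5000: CF_t = 16.000000, DF = 0.979432, PV = 15.670911
  t = 1.0000: CF_t = 16.000000, DF = 0.959287, PV = 15.348590
  t = 1.5000: CF_t = 16.000000, DF = 0.939556, PV = 15.032900
  t = 2.0000: CF_t = 16.000000, DF = 0.920231, PV = 14.723702
  t = 2.5000: CF_t = 16.000000, DF = 0.901304, PV = 14.420864
  t = 3.0000: CF_t = 1016.000000, DF = 0.882766, PV = 896.890152
Price P = sum_t PV_t = 972.087118

Answer: Price = 972.0871


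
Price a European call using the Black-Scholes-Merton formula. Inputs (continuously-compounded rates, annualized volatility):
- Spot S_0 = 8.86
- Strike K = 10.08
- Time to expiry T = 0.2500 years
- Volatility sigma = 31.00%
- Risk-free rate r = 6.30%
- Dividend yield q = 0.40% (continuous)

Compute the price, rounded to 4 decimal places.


Answer: Price = 0.1945

Derivation:
d1 = (ln(S/K) + (r - q + 0.5*sigma^2) * T) / (sigma * sqrt(T)) = -0.65963870
d2 = d1 - sigma * sqrt(T) = -0.81463870
exp(-rT) = 0.98437338; exp(-qT) = 0.99900050
C = S_0 * exp(-qT) * N(d1) - K * exp(-rT) * N(d2)
N(d1) = 0.25474286; N(d2) = 0.20763958
C = 8.8600 * 0.99900050 * 0.25474286 - 10.0800 * 0.98437338 * 0.20763958 = 0.1945


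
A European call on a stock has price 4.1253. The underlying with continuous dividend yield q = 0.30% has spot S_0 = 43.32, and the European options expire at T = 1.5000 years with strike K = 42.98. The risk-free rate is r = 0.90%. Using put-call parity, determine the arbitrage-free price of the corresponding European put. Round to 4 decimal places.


Put-call parity: C - P = S_0 * exp(-qT) - K * exp(-rT).
S_0 * exp(-qT) = 43.3200 * 0.99551011 = 43.12549796
K * exp(-rT) = 42.9800 * 0.98659072 = 42.40366899
P = C - S*exp(-qT) + K*exp(-rT)
P = 4.1253 - 43.12549796 + 42.40366899 = 3.4035

Answer: Put price = 3.4035


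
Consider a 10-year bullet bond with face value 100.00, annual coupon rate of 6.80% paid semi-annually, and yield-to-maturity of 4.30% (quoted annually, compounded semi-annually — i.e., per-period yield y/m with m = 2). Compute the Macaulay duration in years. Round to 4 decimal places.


Coupon per period c = face * coupon_rate / m = 3.400000
Periods per year m = 2; per-period yield y/m = 0.021500
Number of cashflows N = 20
Cashflows (t years, CF_t, discount factor 1/(1+y/m)^(m*t), PV):
  t = 0.5000: CF_t = 3.400000, DF = 0.978953, PV = 3.328439
  t = 1.0000: CF_t = 3.400000, DF = 0.958348, PV = 3.258383
  t = 1.5000: CF_t = 3.400000, DF = 0.938177, PV = 3.189803
  t = 2.0000: CF_t = 3.400000, DF = 0.918431, PV = 3.122665
  t = 2.5000: CF_t = 3.400000, DF = 0.899100, PV = 3.056941
  t = 3.0000: CF_t = 3.400000, DF = 0.880177, PV = 2.992600
  t = 3.5000: CF_t = 3.400000, DF = 0.861651, PV = 2.929613
  t = 4.0000: CF_t = 3.400000, DF = 0.843515, PV = 2.867952
  t = 4.5000: CF_t = 3.400000, DF = 0.825762, PV = 2.807589
  t = 5.0000: CF_t = 3.400000, DF = 0.808381, PV = 2.748497
  t = 5.5000: CF_t = 3.400000, DF = 0.791367, PV = 2.690648
  t = 6.0000: CF_t = 3.400000, DF = 0.774711, PV = 2.634016
  t = 6.5000: CF_t = 3.400000, DF = 0.758405, PV = 2.578577
  t = 7.0000: CF_t = 3.400000, DF = 0.742442, PV = 2.524304
  t = 7.5000: CF_t = 3.400000, DF = 0.726816, PV = 2.471174
  t = 8.0000: CF_t = 3.400000, DF = 0.711518, PV = 2.419162
  t = 8.5000: CF_t = 3.400000, DF = 0.696543, PV = 2.368245
  t = 9.0000: CF_t = 3.400000, DF = 0.681882, PV = 2.318399
  t = 9.5000: CF_t = 3.400000, DF = 0.667530, PV = 2.269603
  t = 10.0000: CF_t = 103.400000, DF = 0.653480, PV = 67.569876
Price P = sum_t PV_t = 120.146487
Macaulay numerator sum_t t * PV_t:
  t * PV_t at t = 0.5000: 1.664219
  t * PV_t at t = 1.0000: 3.258383
  t * PV_t at t = 1.5000: 4.784704
  t * PV_t at t = 2.0000: 6.245331
  t * PV_t at t = 2.5000: 7.642353
  t * PV_t at t = 3.0000: 8.977800
  t * PV_t at t = 3.5000: 10.253647
  t * PV_t at t = 4.0000: 11.471810
  t * PV_t at t = 4.5000: 12.634152
  t * PV_t at t = 5.0000: 13.742483
  t * PV_t at t = 5.5000: 14.798562
  t * PV_t at t = 6.0000: 15.804098
  t * PV_t at t = 6.5000: 16.760750
  t * PV_t at t = 7.0000: 17.670131
  t * PV_t at t = 7.5000: 18.533806
  t * PV_t at t = 8.0000: 19.353297
  t * PV_t at t = 8.5000: 20.130082
  t * PV_t at t = 9.0000: 20.865594
  t * PV_t at t = 9.5000: 21.561227
  t * PV_t at t = 10.0000: 675.698756
Macaulay duration D = (sum_t t * PV_t) / P = 921.851185 / 120.146487 = 7.672727

Answer: Macaulay duration = 7.6727 years


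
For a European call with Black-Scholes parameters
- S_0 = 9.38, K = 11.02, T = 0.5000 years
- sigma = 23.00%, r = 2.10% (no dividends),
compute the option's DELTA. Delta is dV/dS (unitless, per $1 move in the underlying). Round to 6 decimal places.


Answer: Delta = 0.199088

Derivation:
d1 = -0.8448821762; d2 = -1.0075167359
phi(d1) = 0.2791931399; exp(-qT) = 1.0000000000; exp(-rT) = 0.9895549326
N(d1) = 0.1990883135
Delta = exp(-qT) * N(d1) = 1.0000000000 * 0.1990883135 = 0.199088


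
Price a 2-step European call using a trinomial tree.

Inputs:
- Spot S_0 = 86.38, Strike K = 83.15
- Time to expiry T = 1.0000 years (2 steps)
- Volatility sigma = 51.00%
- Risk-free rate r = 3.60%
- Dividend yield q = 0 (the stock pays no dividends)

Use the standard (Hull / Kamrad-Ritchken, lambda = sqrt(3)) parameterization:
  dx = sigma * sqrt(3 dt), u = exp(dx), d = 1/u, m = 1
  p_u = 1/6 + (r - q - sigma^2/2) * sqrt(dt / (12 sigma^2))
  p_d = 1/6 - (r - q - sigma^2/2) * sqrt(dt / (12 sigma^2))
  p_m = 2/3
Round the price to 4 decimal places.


dt = T/N = 0.500000; dx = sigma*sqrt(3*dt) = 0.624620
u = exp(dx) = 1.867536; d = 1/u = 0.535465
p_u = 0.129024, p_m = 0.666667, p_d = 0.204310
Discount per step: exp(-r*dt) = 0.982161
Stock lattice S(k, j) with j the centered position index:
  k=0: S(0,+0) = 86.3800
  k=1: S(1,-1) = 46.2535; S(1,+0) = 86.3800; S(1,+1) = 161.3178
  k=2: S(2,-2) = 24.7671; S(2,-1) = 46.2535; S(2,+0) = 86.3800; S(2,+1) = 161.3178; S(2,+2) = 301.2667
Terminal payoffs V(N, j) = max(S_T - K, 0):
  V(2,-2) = 0.000000; V(2,-1) = 0.000000; V(2,+0) = 3.230000; V(2,+1) = 78.167755; V(2,+2) = 218.116705
Backward induction: V(k, j) = exp(-r*dt) * [p_u * V(k+1, j+1) + p_m * V(k+1, j) + p_d * V(k+1, j-1)]
  V(1,-1) = exp(-r*dt) * [p_u*3.230000 + p_m*0.000000 + p_d*0.000000] = 0.409312
  V(1,+0) = exp(-r*dt) * [p_u*78.167755 + p_m*3.230000 + p_d*0.000000] = 12.020504
  V(1,+1) = exp(-r*dt) * [p_u*218.116705 + p_m*78.167755 + p_d*3.230000] = 79.470574
  V(0,+0) = exp(-r*dt) * [p_u*79.470574 + p_m*12.020504 + p_d*0.409312] = 18.023528

Answer: Price = V(0,0) = 18.0235


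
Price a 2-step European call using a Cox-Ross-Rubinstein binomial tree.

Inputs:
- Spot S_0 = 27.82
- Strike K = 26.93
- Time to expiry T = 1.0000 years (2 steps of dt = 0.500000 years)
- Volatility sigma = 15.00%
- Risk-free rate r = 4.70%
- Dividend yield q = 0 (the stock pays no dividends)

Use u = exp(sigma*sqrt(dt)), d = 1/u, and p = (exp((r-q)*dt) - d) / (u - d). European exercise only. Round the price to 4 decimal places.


Answer: Price = V(0,0) = 2.8526

Derivation:
dt = T/N = 0.500000
u = exp(sigma*sqrt(dt)) = 1.111895; d = 1/u = 0.899365
p = (exp((r-q)*dt) - d) / (u - d) = 0.585390
Discount per step: exp(-r*dt) = 0.976774
Stock lattice S(k, i) with i counting down-moves:
  k=0: S(0,0) = 27.8200
  k=1: S(1,0) = 30.9329; S(1,1) = 25.0203
  k=2: S(2,0) = 34.3942; S(2,1) = 27.8200; S(2,2) = 22.5024
Terminal payoffs V(N, i) = max(S_T - K, 0):
  V(2,0) = 7.464175; V(2,1) = 0.890000; V(2,2) = 0.000000
Backward induction: V(k, i) = exp(-r*dt) * [p * V(k+1, i) + (1-p) * V(k+1, i+1)].
  V(1,0) = exp(-r*dt) * [p*7.464175 + (1-p)*0.890000] = 4.628404
  V(1,1) = exp(-r*dt) * [p*0.890000 + (1-p)*0.000000] = 0.508897
  V(0,0) = exp(-r*dt) * [p*4.628404 + (1-p)*0.508897] = 2.852587


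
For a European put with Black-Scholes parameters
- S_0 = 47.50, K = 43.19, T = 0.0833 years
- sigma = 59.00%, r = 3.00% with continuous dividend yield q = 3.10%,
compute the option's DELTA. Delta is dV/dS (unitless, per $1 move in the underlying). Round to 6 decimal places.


d1 = 0.6432525682; d2 = 0.4729683058
phi(d1) = 0.3243845882; exp(-qT) = 0.9974210313; exp(-rT) = 0.9975041199
N(-d1) = 0.2600301141
Delta = -exp(-qT) * N(-d1) = -0.9974210313 * 0.2600301141 = -0.259360

Answer: Delta = -0.259360


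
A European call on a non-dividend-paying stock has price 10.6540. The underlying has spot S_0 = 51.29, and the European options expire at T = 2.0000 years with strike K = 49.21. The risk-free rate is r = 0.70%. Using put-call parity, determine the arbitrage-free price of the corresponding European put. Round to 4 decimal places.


Put-call parity: C - P = S_0 * exp(-qT) - K * exp(-rT).
S_0 * exp(-qT) = 51.2900 * 1.00000000 = 51.29000000
K * exp(-rT) = 49.2100 * 0.98609754 = 48.52586015
P = C - S*exp(-qT) + K*exp(-rT)
P = 10.6540 - 51.29000000 + 48.52586015 = 7.8899

Answer: Put price = 7.8899


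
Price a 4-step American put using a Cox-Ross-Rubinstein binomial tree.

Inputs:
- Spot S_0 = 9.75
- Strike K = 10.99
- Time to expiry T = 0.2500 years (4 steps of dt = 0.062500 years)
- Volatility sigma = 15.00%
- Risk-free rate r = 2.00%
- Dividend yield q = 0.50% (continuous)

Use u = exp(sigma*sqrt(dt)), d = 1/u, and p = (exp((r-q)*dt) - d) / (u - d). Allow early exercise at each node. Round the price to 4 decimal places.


dt = T/N = 0.062500
u = exp(sigma*sqrt(dt)) = 1.038212; d = 1/u = 0.963194
p = (exp((r-q)*dt) - d) / (u - d) = 0.503129
Discount per step: exp(-r*dt) = 0.998751
Stock lattice S(k, i) with i counting down-moves:
  k=0: S(0,0) = 9.7500
  k=1: S(1,0) = 10.1226; S(1,1) = 9.3911
  k=2: S(2,0) = 10.5094; S(2,1) = 9.7500; S(2,2) = 9.0455
  k=3: S(3,0) = 10.9110; S(3,1) = 10.1226; S(3,2) = 9.3911; S(3,3) = 8.7126
  k=4: S(4,0) = 11.3279; S(4,1) = 10.5094; S(4,2) = 9.7500; S(4,3) = 9.0455; S(4,4) = 8.3919
Terminal payoffs V(N, i) = max(K - S_T, 0):
  V(4,0) = 0.000000; V(4,1) = 0.480630; V(4,2) = 1.240000; V(4,3) = 1.944501; V(4,4) = 2.598097
Backward induction: V(k, i) = exp(-r*dt) * [p * V(k+1, i) + (1-p) * V(k+1, i+1)]; then take max(V_cont, immediate exercise) for American.
  V(3,0) = exp(-r*dt) * [p*0.000000 + (1-p)*0.480630] = 0.238513; exercise = 0.079045; V(3,0) = max -> 0.238513
  V(3,1) = exp(-r*dt) * [p*0.480630 + (1-p)*1.240000] = 0.856867; exercise = 0.867433; V(3,1) = max -> 0.867433
  V(3,2) = exp(-r*dt) * [p*1.240000 + (1-p)*1.944501] = 1.588060; exercise = 1.598854; V(3,2) = max -> 1.598854
  V(3,3) = exp(-r*dt) * [p*1.944501 + (1-p)*2.598097] = 2.266419; exercise = 2.277426; V(3,3) = max -> 2.277426
  V(2,0) = exp(-r*dt) * [p*0.238513 + (1-p)*0.867433] = 0.550317; exercise = 0.480630; V(2,0) = max -> 0.550317
  V(2,1) = exp(-r*dt) * [p*0.867433 + (1-p)*1.598854] = 1.229317; exercise = 1.240000; V(2,1) = max -> 1.240000
  V(2,2) = exp(-r*dt) * [p*1.598854 + (1-p)*2.277426] = 1.933598; exercise = 1.944501; V(2,2) = max -> 1.944501
  V(1,0) = exp(-r*dt) * [p*0.550317 + (1-p)*1.240000] = 0.891885; exercise = 0.867433; V(1,0) = max -> 0.891885
  V(1,1) = exp(-r*dt) * [p*1.240000 + (1-p)*1.944501] = 1.588060; exercise = 1.598854; V(1,1) = max -> 1.598854
  V(0,0) = exp(-r*dt) * [p*0.891885 + (1-p)*1.598854] = 1.241604; exercise = 1.240000; V(0,0) = max -> 1.241604

Answer: Price = V(0,0) = 1.2416


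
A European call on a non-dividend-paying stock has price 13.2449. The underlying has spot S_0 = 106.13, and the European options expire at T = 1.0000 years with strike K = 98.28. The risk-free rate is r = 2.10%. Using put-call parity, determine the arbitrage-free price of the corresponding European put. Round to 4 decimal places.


Answer: Put price = 3.3525

Derivation:
Put-call parity: C - P = S_0 * exp(-qT) - K * exp(-rT).
S_0 * exp(-qT) = 106.1300 * 1.00000000 = 106.13000000
K * exp(-rT) = 98.2800 * 0.97921896 = 96.23763984
P = C - S*exp(-qT) + K*exp(-rT)
P = 13.2449 - 106.13000000 + 96.23763984 = 3.3525


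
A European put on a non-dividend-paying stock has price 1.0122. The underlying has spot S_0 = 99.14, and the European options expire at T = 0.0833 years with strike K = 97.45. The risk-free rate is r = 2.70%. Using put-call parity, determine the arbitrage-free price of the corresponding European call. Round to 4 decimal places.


Put-call parity: C - P = S_0 * exp(-qT) - K * exp(-rT).
S_0 * exp(-qT) = 99.1400 * 1.00000000 = 99.14000000
K * exp(-rT) = 97.4500 * 0.99775343 = 97.23107149
C = P + S*exp(-qT) - K*exp(-rT)
C = 1.0122 + 99.14000000 - 97.23107149 = 2.9211

Answer: Call price = 2.9211


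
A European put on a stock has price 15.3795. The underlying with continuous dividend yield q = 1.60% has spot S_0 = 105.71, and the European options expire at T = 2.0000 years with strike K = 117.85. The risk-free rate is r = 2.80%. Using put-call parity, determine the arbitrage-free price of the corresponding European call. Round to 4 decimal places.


Put-call parity: C - P = S_0 * exp(-qT) - K * exp(-rT).
S_0 * exp(-qT) = 105.7100 * 0.96850658 = 102.38083079
K * exp(-rT) = 117.8500 * 0.94553914 = 111.43178716
C = P + S*exp(-qT) - K*exp(-rT)
C = 15.3795 + 102.38083079 - 111.43178716 = 6.3285

Answer: Call price = 6.3285


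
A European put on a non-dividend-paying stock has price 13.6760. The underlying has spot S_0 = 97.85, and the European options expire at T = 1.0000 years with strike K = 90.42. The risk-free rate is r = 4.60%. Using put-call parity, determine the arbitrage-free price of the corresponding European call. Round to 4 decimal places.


Put-call parity: C - P = S_0 * exp(-qT) - K * exp(-rT).
S_0 * exp(-qT) = 97.8500 * 1.00000000 = 97.85000000
K * exp(-rT) = 90.4200 * 0.95504196 = 86.35489422
C = P + S*exp(-qT) - K*exp(-rT)
C = 13.6760 + 97.85000000 - 86.35489422 = 25.1711

Answer: Call price = 25.1711


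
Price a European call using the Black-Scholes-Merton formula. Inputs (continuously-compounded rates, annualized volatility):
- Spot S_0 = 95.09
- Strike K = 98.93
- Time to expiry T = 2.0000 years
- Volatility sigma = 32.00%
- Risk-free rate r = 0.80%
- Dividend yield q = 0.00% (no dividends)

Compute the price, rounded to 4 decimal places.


d1 = (ln(S/K) + (r - q + 0.5*sigma^2) * T) / (sigma * sqrt(T)) = 0.17414998
d2 = d1 - sigma * sqrt(T) = -0.27839836
exp(-rT) = 0.98412732; exp(-qT) = 1.00000000
C = S_0 * exp(-qT) * N(d1) - K * exp(-rT) * N(d2)
N(d1) = 0.56912620; N(d2) = 0.39035329
C = 95.0900 * 1.00000000 * 0.56912620 - 98.9300 * 0.98412732 * 0.39035329 = 16.1135

Answer: Price = 16.1135


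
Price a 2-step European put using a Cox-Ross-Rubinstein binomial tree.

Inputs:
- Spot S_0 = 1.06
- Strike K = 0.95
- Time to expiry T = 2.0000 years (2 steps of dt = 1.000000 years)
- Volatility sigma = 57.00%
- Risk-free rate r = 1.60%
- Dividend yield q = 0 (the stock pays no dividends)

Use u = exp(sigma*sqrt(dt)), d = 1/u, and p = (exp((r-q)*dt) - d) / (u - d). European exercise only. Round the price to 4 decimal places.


dt = T/N = 1.000000
u = exp(sigma*sqrt(dt)) = 1.768267; d = 1/u = 0.565525
p = (exp((r-q)*dt) - d) / (u - d) = 0.374647
Discount per step: exp(-r*dt) = 0.984127
Stock lattice S(k, i) with i counting down-moves:
  k=0: S(0,0) = 1.0600
  k=1: S(1,0) = 1.8744; S(1,1) = 0.5995
  k=2: S(2,0) = 3.3144; S(2,1) = 1.0600; S(2,2) = 0.3390
Terminal payoffs V(N, i) = max(K - S_T, 0):
  V(2,0) = 0.000000; V(2,1) = 0.000000; V(2,2) = 0.610992
Backward induction: V(k, i) = exp(-r*dt) * [p * V(k+1, i) + (1-p) * V(k+1, i+1)].
  V(1,0) = exp(-r*dt) * [p*0.000000 + (1-p)*0.000000] = 0.000000
  V(1,1) = exp(-r*dt) * [p*0.000000 + (1-p)*0.610992] = 0.376021
  V(0,0) = exp(-r*dt) * [p*0.000000 + (1-p)*0.376021] = 0.231414

Answer: Price = V(0,0) = 0.2314


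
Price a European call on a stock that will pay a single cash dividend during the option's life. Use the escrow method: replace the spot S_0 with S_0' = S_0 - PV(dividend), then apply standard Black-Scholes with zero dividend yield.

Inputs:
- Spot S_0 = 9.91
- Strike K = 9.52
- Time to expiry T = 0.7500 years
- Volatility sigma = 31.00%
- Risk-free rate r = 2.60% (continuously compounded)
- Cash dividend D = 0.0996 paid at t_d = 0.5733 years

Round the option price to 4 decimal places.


PV(D) = D * exp(-r * t_d) = 0.0996 * 0.98520474 = 0.09812639
S_0' = S_0 - PV(D) = 9.9100 - 0.09812639 = 9.81187361
d1 = (ln(S_0'/K) + (r + sigma^2/2)*T) / (sigma*sqrt(T)) = 0.31935253
d2 = d1 - sigma*sqrt(T) = 0.05088466
exp(-rT) = 0.98068890
N(d1) = 0.62527040; N(d2) = 0.52029128
C = S_0' * N(d1) - K * exp(-rT) * N(d2) = 9.81187361 * 0.62527040 - 9.5200 * 0.98068890 * 0.52029128 = 1.2776

Answer: Price = 1.2776


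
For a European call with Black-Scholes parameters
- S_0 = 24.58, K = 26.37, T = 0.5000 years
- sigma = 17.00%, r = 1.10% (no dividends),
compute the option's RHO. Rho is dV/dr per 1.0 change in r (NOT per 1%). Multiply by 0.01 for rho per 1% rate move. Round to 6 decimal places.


Answer: Rho = 3.600048

Derivation:
d1 = -0.4789100813; d2 = -0.5991182341
phi(d1) = 0.3557183666; exp(-qT) = 1.0000000000; exp(-rT) = 0.9945150973
N(d2) = 0.2745470216
Rho = K*T*exp(-rT)*N(d2) = 26.3700 * 0.5000 * 0.9945150973 * 0.2745470216 = 3.600048


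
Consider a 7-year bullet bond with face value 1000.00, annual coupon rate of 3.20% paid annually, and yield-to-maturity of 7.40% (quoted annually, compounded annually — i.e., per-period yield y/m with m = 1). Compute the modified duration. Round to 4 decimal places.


Answer: Modified duration = 5.8481

Derivation:
Coupon per period c = face * coupon_rate / m = 32.000000
Periods per year m = 1; per-period yield y/m = 0.074000
Number of cashflows N = 7
Cashflows (t years, CF_t, discount factor 1/(1+y/m)^(m*t), PV):
  t = 1.0000: CF_t = 32.000000, DF = 0.931099, PV = 29.795158
  t = 2.0000: CF_t = 32.000000, DF = 0.866945, PV = 27.742233
  t = 3.0000: CF_t = 32.000000, DF = 0.807211, PV = 25.830757
  t = 4.0000: CF_t = 32.000000, DF = 0.751593, PV = 24.050984
  t = 5.0000: CF_t = 32.000000, DF = 0.699808, PV = 22.393840
  t = 6.0000: CF_t = 32.000000, DF = 0.651590, PV = 20.850875
  t = 7.0000: CF_t = 1032.000000, DF = 0.606694, PV = 626.108684
Price P = sum_t PV_t = 776.772532
First compute Macaulay numerator sum_t t * PV_t:
  t * PV_t at t = 1.0000: 29.795158
  t * PV_t at t = 2.0000: 55.484466
  t * PV_t at t = 3.0000: 77.492271
  t * PV_t at t = 4.0000: 96.203937
  t * PV_t at t = 5.0000: 111.969200
  t * PV_t at t = 6.0000: 125.105252
  t * PV_t at t = 7.0000: 4382.760791
Macaulay duration D = 4878.811075 / 776.772532 = 6.280875
Modified duration = D / (1 + y/m) = 6.280875 / (1 + 0.074000) = 5.848114


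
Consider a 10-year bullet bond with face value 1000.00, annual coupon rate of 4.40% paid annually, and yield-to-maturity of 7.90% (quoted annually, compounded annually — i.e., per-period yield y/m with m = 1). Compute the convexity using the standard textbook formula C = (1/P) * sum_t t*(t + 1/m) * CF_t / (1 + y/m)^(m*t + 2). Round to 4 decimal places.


Coupon per period c = face * coupon_rate / m = 44.000000
Periods per year m = 1; per-period yield y/m = 0.079000
Number of cashflows N = 10
Cashflows (t years, CF_t, discount factor 1/(1+y/m)^(m*t), PV):
  t = 1.0000: CF_t = 44.000000, DF = 0.926784, PV = 40.778499
  t = 2.0000: CF_t = 44.000000, DF = 0.858929, PV = 37.792862
  t = 3.0000: CF_t = 44.000000, DF = 0.796041, PV = 35.025822
  t = 4.0000: CF_t = 44.000000, DF = 0.737758, PV = 32.461374
  t = 5.0000: CF_t = 44.000000, DF = 0.683743, PV = 30.084684
  t = 6.0000: CF_t = 44.000000, DF = 0.633682, PV = 27.882005
  t = 7.0000: CF_t = 44.000000, DF = 0.587286, PV = 25.840598
  t = 8.0000: CF_t = 44.000000, DF = 0.544288, PV = 23.948655
  t = 9.0000: CF_t = 44.000000, DF = 0.504437, PV = 22.195231
  t = 10.0000: CF_t = 1044.000000, DF = 0.467504, PV = 488.074426
Price P = sum_t PV_t = 764.084157
Convexity numerator sum_t t*(t + 1/m) * CF_t / (1+y/m)^(m*t + 2):
  t = 1.0000: term = 70.051645
  t = 2.0000: term = 194.768244
  t = 3.0000: term = 361.016207
  t = 4.0000: term = 557.640110
  t = 5.0000: term = 775.217947
  t = 6.0000: term = 1005.843490
  t = 7.0000: term = 1242.932950
  t = 8.0000: term = 1481.053429
  t = 9.0000: term = 1715.770887
  t = 10.0000: term = 46114.324109
Convexity = (1/P) * sum = 53518.619018 / 764.084157 = 70.042833

Answer: Convexity = 70.0428


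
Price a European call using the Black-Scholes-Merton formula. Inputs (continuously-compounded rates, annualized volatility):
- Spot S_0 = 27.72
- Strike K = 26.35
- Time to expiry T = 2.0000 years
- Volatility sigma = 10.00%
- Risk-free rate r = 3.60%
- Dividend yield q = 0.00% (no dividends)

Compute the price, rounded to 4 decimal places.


d1 = (ln(S/K) + (r - q + 0.5*sigma^2) * T) / (sigma * sqrt(T)) = 0.93823099
d2 = d1 - sigma * sqrt(T) = 0.79680964
exp(-rT) = 0.93053090; exp(-qT) = 1.00000000
C = S_0 * exp(-qT) * N(d1) - K * exp(-rT) * N(d2)
N(d1) = 0.82593714; N(d2) = 0.78721920
C = 27.7200 * 1.00000000 * 0.82593714 - 26.3500 * 0.93053090 * 0.78721920 = 3.5928

Answer: Price = 3.5928


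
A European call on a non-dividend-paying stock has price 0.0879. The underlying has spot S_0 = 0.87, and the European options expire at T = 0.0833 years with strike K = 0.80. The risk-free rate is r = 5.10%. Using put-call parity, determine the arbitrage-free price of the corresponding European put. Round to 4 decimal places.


Put-call parity: C - P = S_0 * exp(-qT) - K * exp(-rT).
S_0 * exp(-qT) = 0.8700 * 1.00000000 = 0.87000000
K * exp(-rT) = 0.8000 * 0.99576071 = 0.79660857
P = C - S*exp(-qT) + K*exp(-rT)
P = 0.0879 - 0.87000000 + 0.79660857 = 0.0145

Answer: Put price = 0.0145


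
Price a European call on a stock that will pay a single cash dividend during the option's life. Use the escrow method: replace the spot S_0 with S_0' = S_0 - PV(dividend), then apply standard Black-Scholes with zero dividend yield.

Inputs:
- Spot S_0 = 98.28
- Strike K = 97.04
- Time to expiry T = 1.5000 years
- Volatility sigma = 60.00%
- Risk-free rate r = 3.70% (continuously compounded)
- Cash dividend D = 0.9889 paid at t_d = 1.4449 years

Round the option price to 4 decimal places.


PV(D) = D * exp(-r * t_d) = 0.9889 * 0.94794263 = 0.93742046
S_0' = S_0 - PV(D) = 98.2800 - 0.93742046 = 97.34257954
d1 = (ln(S_0'/K) + (r + sigma^2/2)*T) / (sigma*sqrt(T)) = 0.44718598
d2 = d1 - sigma*sqrt(T) = -0.28766095
exp(-rT) = 0.94601202
N(d1) = 0.67262961; N(d2) = 0.38680314
C = S_0' * N(d1) - K * exp(-rT) * N(d2) = 97.34257954 * 0.67262961 - 97.0400 * 0.94601202 * 0.38680314 = 29.9666

Answer: Price = 29.9666
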